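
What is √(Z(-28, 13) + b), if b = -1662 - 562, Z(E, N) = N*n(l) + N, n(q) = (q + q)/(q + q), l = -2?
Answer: I*√2198 ≈ 46.883*I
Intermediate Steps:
n(q) = 1 (n(q) = (2*q)/((2*q)) = (2*q)*(1/(2*q)) = 1)
Z(E, N) = 2*N (Z(E, N) = N*1 + N = N + N = 2*N)
b = -2224
√(Z(-28, 13) + b) = √(2*13 - 2224) = √(26 - 2224) = √(-2198) = I*√2198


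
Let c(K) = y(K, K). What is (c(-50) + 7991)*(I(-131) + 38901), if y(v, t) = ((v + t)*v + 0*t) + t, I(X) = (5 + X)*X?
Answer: 717021987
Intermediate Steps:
I(X) = X*(5 + X)
y(v, t) = t + v*(t + v) (y(v, t) = ((t + v)*v + 0) + t = (v*(t + v) + 0) + t = v*(t + v) + t = t + v*(t + v))
c(K) = K + 2*K² (c(K) = K + K² + K*K = K + K² + K² = K + 2*K²)
(c(-50) + 7991)*(I(-131) + 38901) = (-50*(1 + 2*(-50)) + 7991)*(-131*(5 - 131) + 38901) = (-50*(1 - 100) + 7991)*(-131*(-126) + 38901) = (-50*(-99) + 7991)*(16506 + 38901) = (4950 + 7991)*55407 = 12941*55407 = 717021987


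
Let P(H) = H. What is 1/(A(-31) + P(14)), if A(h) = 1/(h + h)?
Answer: 62/867 ≈ 0.071511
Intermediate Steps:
A(h) = 1/(2*h)
1/(A(-31) + P(14)) = 1/((1/2)/(-31) + 14) = 1/((1/2)*(-1/31) + 14) = 1/(-1/62 + 14) = 1/(867/62) = 62/867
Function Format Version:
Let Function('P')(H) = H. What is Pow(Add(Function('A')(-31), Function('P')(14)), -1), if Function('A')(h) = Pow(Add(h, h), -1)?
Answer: Rational(62, 867) ≈ 0.071511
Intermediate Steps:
Function('A')(h) = Mul(Rational(1, 2), Pow(h, -1)) (Function('A')(h) = Pow(Mul(2, h), -1) = Mul(Rational(1, 2), Pow(h, -1)))
Pow(Add(Function('A')(-31), Function('P')(14)), -1) = Pow(Add(Mul(Rational(1, 2), Pow(-31, -1)), 14), -1) = Pow(Add(Mul(Rational(1, 2), Rational(-1, 31)), 14), -1) = Pow(Add(Rational(-1, 62), 14), -1) = Pow(Rational(867, 62), -1) = Rational(62, 867)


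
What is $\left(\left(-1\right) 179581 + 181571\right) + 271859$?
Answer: $273849$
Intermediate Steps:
$\left(\left(-1\right) 179581 + 181571\right) + 271859 = \left(-179581 + 181571\right) + 271859 = 1990 + 271859 = 273849$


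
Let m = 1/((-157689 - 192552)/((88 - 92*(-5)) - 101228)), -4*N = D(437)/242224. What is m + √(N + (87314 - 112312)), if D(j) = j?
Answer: 33560/116747 + I*√366673583982655/121112 ≈ 0.28746 + 158.11*I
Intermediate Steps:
N = -437/968896 (N = -437/(4*242224) = -¼*437/242224 = -437/968896 ≈ -0.00045103)
m = 33560/116747 (m = 1/(-350241/((88 + 460) - 101228)) = 1/(-350241/(548 - 101228)) = 1/(-350241/(-100680)) = 1/(-350241*(-1/100680)) = 1/(116747/33560) = 33560/116747 ≈ 0.28746)
m + √(N + (87314 - 112312)) = 33560/116747 + √(-437/968896 + (87314 - 112312)) = 33560/116747 + √(-437/968896 - 24998) = 33560/116747 + √(-24220462645/968896) = 33560/116747 + I*√366673583982655/121112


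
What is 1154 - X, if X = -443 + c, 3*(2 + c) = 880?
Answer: 3917/3 ≈ 1305.7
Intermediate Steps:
c = 874/3 (c = -2 + (1/3)*880 = -2 + 880/3 = 874/3 ≈ 291.33)
X = -455/3 (X = -443 + 874/3 = -455/3 ≈ -151.67)
1154 - X = 1154 - 1*(-455/3) = 1154 + 455/3 = 3917/3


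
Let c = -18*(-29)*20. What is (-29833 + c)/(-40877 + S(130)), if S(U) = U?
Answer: 19393/40747 ≈ 0.47594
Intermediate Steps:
c = 10440 (c = 522*20 = 10440)
(-29833 + c)/(-40877 + S(130)) = (-29833 + 10440)/(-40877 + 130) = -19393/(-40747) = -19393*(-1/40747) = 19393/40747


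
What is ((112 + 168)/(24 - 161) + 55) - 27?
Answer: 3556/137 ≈ 25.956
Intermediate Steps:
((112 + 168)/(24 - 161) + 55) - 27 = (280/(-137) + 55) - 27 = (280*(-1/137) + 55) - 27 = (-280/137 + 55) - 27 = 7255/137 - 27 = 3556/137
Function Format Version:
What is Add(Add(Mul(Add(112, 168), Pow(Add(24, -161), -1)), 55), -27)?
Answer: Rational(3556, 137) ≈ 25.956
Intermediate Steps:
Add(Add(Mul(Add(112, 168), Pow(Add(24, -161), -1)), 55), -27) = Add(Add(Mul(280, Pow(-137, -1)), 55), -27) = Add(Add(Mul(280, Rational(-1, 137)), 55), -27) = Add(Add(Rational(-280, 137), 55), -27) = Add(Rational(7255, 137), -27) = Rational(3556, 137)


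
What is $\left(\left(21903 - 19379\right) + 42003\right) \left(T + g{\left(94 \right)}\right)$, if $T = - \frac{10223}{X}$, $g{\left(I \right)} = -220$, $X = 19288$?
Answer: $- \frac{189399290241}{19288} \approx -9.8195 \cdot 10^{6}$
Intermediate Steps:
$T = - \frac{10223}{19288} \approx -0.53002$
$\left(\left(21903 - 19379\right) + 42003\right) \left(T + g{\left(94 \right)}\right) = \left(\left(21903 - 19379\right) + 42003\right) \left(- \frac{10223}{19288} - 220\right) = \left(\left(21903 - 19379\right) + 42003\right) \left(- \frac{4253583}{19288}\right) = \left(2524 + 42003\right) \left(- \frac{4253583}{19288}\right) = 44527 \left(- \frac{4253583}{19288}\right) = - \frac{189399290241}{19288}$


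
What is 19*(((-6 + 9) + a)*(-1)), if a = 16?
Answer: -361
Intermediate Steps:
19*(((-6 + 9) + a)*(-1)) = 19*(((-6 + 9) + 16)*(-1)) = 19*((3 + 16)*(-1)) = 19*(19*(-1)) = 19*(-19) = -361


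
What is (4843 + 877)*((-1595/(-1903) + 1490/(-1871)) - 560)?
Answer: -1036744022600/323683 ≈ -3.2030e+6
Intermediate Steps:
(4843 + 877)*((-1595/(-1903) + 1490/(-1871)) - 560) = 5720*((-1595*(-1/1903) + 1490*(-1/1871)) - 560) = 5720*((145/173 - 1490/1871) - 560) = 5720*(13525/323683 - 560) = 5720*(-181248955/323683) = -1036744022600/323683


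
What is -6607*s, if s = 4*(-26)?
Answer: 687128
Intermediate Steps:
s = -104
-6607*s = -6607*(-104) = 687128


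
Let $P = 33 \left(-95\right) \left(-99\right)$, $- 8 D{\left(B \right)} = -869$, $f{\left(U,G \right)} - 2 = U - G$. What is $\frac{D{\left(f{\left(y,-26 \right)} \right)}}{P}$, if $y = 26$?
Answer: $\frac{79}{225720} \approx 0.00034999$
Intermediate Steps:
$f{\left(U,G \right)} = 2 + U - G$ ($f{\left(U,G \right)} = 2 - \left(G - U\right) = 2 + U - G$)
$D{\left(B \right)} = \frac{869}{8}$ ($D{\left(B \right)} = \left(- \frac{1}{8}\right) \left(-869\right) = \frac{869}{8}$)
$P = 310365$ ($P = \left(-3135\right) \left(-99\right) = 310365$)
$\frac{D{\left(f{\left(y,-26 \right)} \right)}}{P} = \frac{869}{8 \cdot 310365} = \frac{869}{8} \cdot \frac{1}{310365} = \frac{79}{225720}$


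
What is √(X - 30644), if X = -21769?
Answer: I*√52413 ≈ 228.94*I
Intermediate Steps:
√(X - 30644) = √(-21769 - 30644) = √(-52413) = I*√52413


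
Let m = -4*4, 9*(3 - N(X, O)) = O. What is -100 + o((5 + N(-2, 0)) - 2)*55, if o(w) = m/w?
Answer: -740/3 ≈ -246.67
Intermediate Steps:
N(X, O) = 3 - O/9
m = -16
o(w) = -16/w
-100 + o((5 + N(-2, 0)) - 2)*55 = -100 - 16/((5 + (3 - ⅑*0)) - 2)*55 = -100 - 16/((5 + (3 + 0)) - 2)*55 = -100 - 16/((5 + 3) - 2)*55 = -100 - 16/(8 - 2)*55 = -100 - 16/6*55 = -100 - 16*⅙*55 = -100 - 8/3*55 = -100 - 440/3 = -740/3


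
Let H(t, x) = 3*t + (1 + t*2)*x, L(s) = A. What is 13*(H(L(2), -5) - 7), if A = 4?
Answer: -520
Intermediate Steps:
L(s) = 4
H(t, x) = 3*t + x*(1 + 2*t) (H(t, x) = 3*t + (1 + 2*t)*x = 3*t + x*(1 + 2*t))
13*(H(L(2), -5) - 7) = 13*((-5 + 3*4 + 2*4*(-5)) - 7) = 13*((-5 + 12 - 40) - 7) = 13*(-33 - 7) = 13*(-40) = -520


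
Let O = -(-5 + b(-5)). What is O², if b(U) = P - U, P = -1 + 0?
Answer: 1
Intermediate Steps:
P = -1
b(U) = -1 - U
O = 1 (O = -(-5 + (-1 - 1*(-5))) = -(-5 + (-1 + 5)) = -(-5 + 4) = -1*(-1) = 1)
O² = 1² = 1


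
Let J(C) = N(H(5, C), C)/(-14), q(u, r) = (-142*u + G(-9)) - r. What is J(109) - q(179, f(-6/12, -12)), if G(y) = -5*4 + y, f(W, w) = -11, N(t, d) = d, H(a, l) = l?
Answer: 355995/14 ≈ 25428.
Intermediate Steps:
G(y) = -20 + y
q(u, r) = -29 - r - 142*u (q(u, r) = (-142*u + (-20 - 9)) - r = (-142*u - 29) - r = (-29 - 142*u) - r = -29 - r - 142*u)
J(C) = -C/14 (J(C) = C/(-14) = C*(-1/14) = -C/14)
J(109) - q(179, f(-6/12, -12)) = -1/14*109 - (-29 - 1*(-11) - 142*179) = -109/14 - (-29 + 11 - 25418) = -109/14 - 1*(-25436) = -109/14 + 25436 = 355995/14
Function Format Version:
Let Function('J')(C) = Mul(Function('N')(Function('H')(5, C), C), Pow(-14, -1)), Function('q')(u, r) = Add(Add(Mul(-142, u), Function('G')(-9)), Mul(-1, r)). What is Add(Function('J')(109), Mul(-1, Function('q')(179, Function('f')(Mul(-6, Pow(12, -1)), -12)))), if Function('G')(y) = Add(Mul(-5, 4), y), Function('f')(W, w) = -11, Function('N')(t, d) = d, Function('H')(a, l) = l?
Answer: Rational(355995, 14) ≈ 25428.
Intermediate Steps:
Function('G')(y) = Add(-20, y)
Function('q')(u, r) = Add(-29, Mul(-1, r), Mul(-142, u)) (Function('q')(u, r) = Add(Add(Mul(-142, u), Add(-20, -9)), Mul(-1, r)) = Add(Add(Mul(-142, u), -29), Mul(-1, r)) = Add(Add(-29, Mul(-142, u)), Mul(-1, r)) = Add(-29, Mul(-1, r), Mul(-142, u)))
Function('J')(C) = Mul(Rational(-1, 14), C) (Function('J')(C) = Mul(C, Pow(-14, -1)) = Mul(C, Rational(-1, 14)) = Mul(Rational(-1, 14), C))
Add(Function('J')(109), Mul(-1, Function('q')(179, Function('f')(Mul(-6, Pow(12, -1)), -12)))) = Add(Mul(Rational(-1, 14), 109), Mul(-1, Add(-29, Mul(-1, -11), Mul(-142, 179)))) = Add(Rational(-109, 14), Mul(-1, Add(-29, 11, -25418))) = Add(Rational(-109, 14), Mul(-1, -25436)) = Add(Rational(-109, 14), 25436) = Rational(355995, 14)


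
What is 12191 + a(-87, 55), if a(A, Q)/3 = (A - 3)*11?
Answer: 9221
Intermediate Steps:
a(A, Q) = -99 + 33*A (a(A, Q) = 3*((A - 3)*11) = 3*((-3 + A)*11) = 3*(-33 + 11*A) = -99 + 33*A)
12191 + a(-87, 55) = 12191 + (-99 + 33*(-87)) = 12191 + (-99 - 2871) = 12191 - 2970 = 9221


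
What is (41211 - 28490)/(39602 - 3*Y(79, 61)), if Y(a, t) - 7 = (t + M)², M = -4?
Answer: 12721/29834 ≈ 0.42639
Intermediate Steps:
Y(a, t) = 7 + (-4 + t)² (Y(a, t) = 7 + (t - 4)² = 7 + (-4 + t)²)
(41211 - 28490)/(39602 - 3*Y(79, 61)) = (41211 - 28490)/(39602 - 3*(7 + (-4 + 61)²)) = 12721/(39602 - 3*(7 + 57²)) = 12721/(39602 - 3*(7 + 3249)) = 12721/(39602 - 3*3256) = 12721/(39602 - 9768) = 12721/29834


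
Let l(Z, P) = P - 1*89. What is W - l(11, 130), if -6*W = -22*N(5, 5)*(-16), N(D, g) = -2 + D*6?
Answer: -5051/3 ≈ -1683.7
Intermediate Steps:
N(D, g) = -2 + 6*D
l(Z, P) = -89 + P (l(Z, P) = P - 89 = -89 + P)
W = -4928/3 (W = -(-22*(-2 + 6*5))*(-16)/6 = -(-22*(-2 + 30))*(-16)/6 = -(-22*28)*(-16)/6 = -(-308)*(-16)/3 = -⅙*9856 = -4928/3 ≈ -1642.7)
W - l(11, 130) = -4928/3 - (-89 + 130) = -4928/3 - 1*41 = -4928/3 - 41 = -5051/3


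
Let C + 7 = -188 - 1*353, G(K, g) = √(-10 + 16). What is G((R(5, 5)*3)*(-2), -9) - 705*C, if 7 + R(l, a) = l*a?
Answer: 386340 + √6 ≈ 3.8634e+5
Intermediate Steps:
R(l, a) = -7 + a*l (R(l, a) = -7 + l*a = -7 + a*l)
G(K, g) = √6
C = -548 (C = -7 + (-188 - 1*353) = -7 + (-188 - 353) = -7 - 541 = -548)
G((R(5, 5)*3)*(-2), -9) - 705*C = √6 - 705*(-548) = √6 + 386340 = 386340 + √6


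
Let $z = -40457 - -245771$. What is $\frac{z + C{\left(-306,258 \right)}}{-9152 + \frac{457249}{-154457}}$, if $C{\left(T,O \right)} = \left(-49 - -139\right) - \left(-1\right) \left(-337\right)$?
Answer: $- \frac{31674033619}{1414047713} \approx -22.4$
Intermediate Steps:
$C{\left(T,O \right)} = -247$ ($C{\left(T,O \right)} = \left(-49 + 139\right) - 337 = 90 - 337 = -247$)
$z = 205314$ ($z = -40457 + 245771 = 205314$)
$\frac{z + C{\left(-306,258 \right)}}{-9152 + \frac{457249}{-154457}} = \frac{205314 - 247}{-9152 + \frac{457249}{-154457}} = \frac{205067}{-9152 + 457249 \left(- \frac{1}{154457}\right)} = \frac{205067}{-9152 - \frac{457249}{154457}} = \frac{205067}{- \frac{1414047713}{154457}} = 205067 \left(- \frac{154457}{1414047713}\right) = - \frac{31674033619}{1414047713}$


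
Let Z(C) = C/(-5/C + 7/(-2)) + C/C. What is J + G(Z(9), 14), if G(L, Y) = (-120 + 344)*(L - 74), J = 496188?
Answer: 34991740/73 ≈ 4.7934e+5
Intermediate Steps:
Z(C) = 1 + C/(-7/2 - 5/C) (Z(C) = C/(-5/C + 7*(-1/2)) + 1 = C/(-5/C - 7/2) + 1 = C/(-7/2 - 5/C) + 1 = 1 + C/(-7/2 - 5/C))
G(L, Y) = -16576 + 224*L (G(L, Y) = 224*(-74 + L) = -16576 + 224*L)
J + G(Z(9), 14) = 496188 + (-16576 + 224*((10 - 2*9**2 + 7*9)/(10 + 7*9))) = 496188 + (-16576 + 224*((10 - 2*81 + 63)/(10 + 63))) = 496188 + (-16576 + 224*((10 - 162 + 63)/73)) = 496188 + (-16576 + 224*((1/73)*(-89))) = 496188 + (-16576 + 224*(-89/73)) = 496188 + (-16576 - 19936/73) = 496188 - 1229984/73 = 34991740/73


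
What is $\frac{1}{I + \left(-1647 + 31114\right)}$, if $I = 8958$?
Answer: $\frac{1}{38425} \approx 2.6025 \cdot 10^{-5}$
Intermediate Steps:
$\frac{1}{I + \left(-1647 + 31114\right)} = \frac{1}{8958 + \left(-1647 + 31114\right)} = \frac{1}{8958 + 29467} = \frac{1}{38425}$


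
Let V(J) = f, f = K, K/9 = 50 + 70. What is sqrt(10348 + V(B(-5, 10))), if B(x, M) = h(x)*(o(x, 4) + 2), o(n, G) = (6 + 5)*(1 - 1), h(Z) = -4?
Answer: 2*sqrt(2857) ≈ 106.90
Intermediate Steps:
o(n, G) = 0 (o(n, G) = 11*0 = 0)
K = 1080 (K = 9*(50 + 70) = 9*120 = 1080)
B(x, M) = -8 (B(x, M) = -4*(0 + 2) = -4*2 = -8)
f = 1080
V(J) = 1080
sqrt(10348 + V(B(-5, 10))) = sqrt(10348 + 1080) = sqrt(11428) = 2*sqrt(2857)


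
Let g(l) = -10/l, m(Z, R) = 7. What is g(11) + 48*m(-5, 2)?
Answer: 3686/11 ≈ 335.09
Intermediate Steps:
g(11) + 48*m(-5, 2) = -10/11 + 48*7 = -10*1/11 + 336 = -10/11 + 336 = 3686/11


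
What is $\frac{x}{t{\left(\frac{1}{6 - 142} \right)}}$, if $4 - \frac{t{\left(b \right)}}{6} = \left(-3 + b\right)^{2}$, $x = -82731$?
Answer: $\frac{255032096}{93297} \approx 2733.6$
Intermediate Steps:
$t{\left(b \right)} = 24 - 6 \left(-3 + b\right)^{2}$
$\frac{x}{t{\left(\frac{1}{6 - 142} \right)}} = - \frac{82731}{24 - 6 \left(-3 + \frac{1}{6 - 142}\right)^{2}} = - \frac{82731}{24 - 6 \left(-3 + \frac{1}{-136}\right)^{2}} = - \frac{82731}{24 - 6 \left(-3 - \frac{1}{136}\right)^{2}} = - \frac{82731}{24 - 6 \left(- \frac{409}{136}\right)^{2}} = - \frac{82731}{24 - \frac{501843}{9248}} = - \frac{82731}{- \frac{279891}{9248}} = \left(-82731\right) \left(- \frac{9248}{279891}\right) = \frac{255032096}{93297}$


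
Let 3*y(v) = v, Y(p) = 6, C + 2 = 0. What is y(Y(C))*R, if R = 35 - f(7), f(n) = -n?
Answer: 84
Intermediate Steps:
C = -2 (C = -2 + 0 = -2)
y(v) = v/3
R = 42 (R = 35 - (-1)*7 = 35 - 1*(-7) = 35 + 7 = 42)
y(Y(C))*R = ((⅓)*6)*42 = 2*42 = 84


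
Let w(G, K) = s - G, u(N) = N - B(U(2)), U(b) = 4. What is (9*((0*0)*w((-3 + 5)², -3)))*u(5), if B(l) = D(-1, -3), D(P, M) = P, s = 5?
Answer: 0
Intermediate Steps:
B(l) = -1
u(N) = 1 + N (u(N) = N - 1*(-1) = N + 1 = 1 + N)
w(G, K) = 5 - G
(9*((0*0)*w((-3 + 5)², -3)))*u(5) = (9*((0*0)*(5 - (-3 + 5)²)))*(1 + 5) = (9*(0*(5 - 1*2²)))*6 = (9*(0*(5 - 1*4)))*6 = (9*(0*(5 - 4)))*6 = (9*(0*1))*6 = (9*0)*6 = 0*6 = 0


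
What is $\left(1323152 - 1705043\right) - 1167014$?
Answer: $-1548905$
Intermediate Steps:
$\left(1323152 - 1705043\right) - 1167014 = -381891 - 1167014 = -1548905$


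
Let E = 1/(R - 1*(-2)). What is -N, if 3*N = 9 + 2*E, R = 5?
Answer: -65/21 ≈ -3.0952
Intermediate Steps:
E = ⅐ (E = 1/(5 - 1*(-2)) = 1/(5 + 2) = 1/7 = ⅐ ≈ 0.14286)
N = 65/21 (N = (9 + 2*(⅐))/3 = (9 + 2/7)/3 = (⅓)*(65/7) = 65/21 ≈ 3.0952)
-N = -1*65/21 = -65/21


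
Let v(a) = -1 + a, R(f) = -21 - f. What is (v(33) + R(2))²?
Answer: 81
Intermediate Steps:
(v(33) + R(2))² = ((-1 + 33) + (-21 - 1*2))² = (32 + (-21 - 2))² = (32 - 23)² = 9² = 81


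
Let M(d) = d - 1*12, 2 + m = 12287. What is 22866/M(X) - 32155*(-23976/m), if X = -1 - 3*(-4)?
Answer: 3629922/91 ≈ 39889.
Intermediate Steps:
m = 12285 (m = -2 + 12287 = 12285)
X = 11 (X = -1 + 12 = 11)
M(d) = -12 + d (M(d) = d - 12 = -12 + d)
22866/M(X) - 32155*(-23976/m) = 22866/(-12 + 11) - 32155/(12285/(-23976)) = 22866/(-1) - 32155/(12285*(-1/23976)) = 22866*(-1) - 32155/(-455/888) = -22866 - 32155*(-888/455) = -22866 + 5710728/91 = 3629922/91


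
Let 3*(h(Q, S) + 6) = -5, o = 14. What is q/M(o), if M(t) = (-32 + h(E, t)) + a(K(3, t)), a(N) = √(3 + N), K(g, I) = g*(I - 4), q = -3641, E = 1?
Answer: 1299837/13864 + 32769*√33/13864 ≈ 107.33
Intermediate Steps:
h(Q, S) = -23/3 (h(Q, S) = -6 + (⅓)*(-5) = -6 - 5/3 = -23/3)
K(g, I) = g*(-4 + I)
M(t) = -119/3 + √(-9 + 3*t) (M(t) = (-32 - 23/3) + √(3 + 3*(-4 + t)) = -119/3 + √(3 + (-12 + 3*t)) = -119/3 + √(-9 + 3*t))
q/M(o) = -3641/(-119/3 + √(-9 + 3*14)) = -3641/(-119/3 + √(-9 + 42)) = -3641/(-119/3 + √33)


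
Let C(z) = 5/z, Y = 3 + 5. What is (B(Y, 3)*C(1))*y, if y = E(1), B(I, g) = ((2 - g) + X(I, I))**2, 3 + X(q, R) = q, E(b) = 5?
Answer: 400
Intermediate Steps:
Y = 8
X(q, R) = -3 + q
B(I, g) = (-1 + I - g)**2 (B(I, g) = ((2 - g) + (-3 + I))**2 = (-1 + I - g)**2)
y = 5
(B(Y, 3)*C(1))*y = ((-1 + 8 - 1*3)**2*(5/1))*5 = ((-1 + 8 - 3)**2*(5*1))*5 = (4**2*5)*5 = (16*5)*5 = 80*5 = 400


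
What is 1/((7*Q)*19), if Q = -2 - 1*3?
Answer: -1/665 ≈ -0.0015038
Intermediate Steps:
Q = -5 (Q = -2 - 3 = -5)
1/((7*Q)*19) = 1/((7*(-5))*19) = 1/(-35*19) = 1/(-665) = -1/665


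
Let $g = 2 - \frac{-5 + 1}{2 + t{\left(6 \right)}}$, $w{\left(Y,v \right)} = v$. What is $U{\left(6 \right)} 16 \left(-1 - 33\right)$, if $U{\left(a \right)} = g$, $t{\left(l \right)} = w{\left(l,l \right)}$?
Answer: $-1360$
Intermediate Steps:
$t{\left(l \right)} = l$
$g = \frac{5}{2}$ ($g = 2 - \frac{-5 + 1}{2 + 6} = 2 - - \frac{4}{8} = 2 - \left(-4\right) \frac{1}{8} = 2 - - \frac{1}{2} = 2 + \frac{1}{2} = \frac{5}{2} \approx 2.5$)
$U{\left(a \right)} = \frac{5}{2}$
$U{\left(6 \right)} 16 \left(-1 - 33\right) = \frac{5}{2} \cdot 16 \left(-1 - 33\right) = 40 \left(-34\right) = -1360$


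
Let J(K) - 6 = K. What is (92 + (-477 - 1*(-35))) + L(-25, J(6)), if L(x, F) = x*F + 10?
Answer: -640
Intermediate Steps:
J(K) = 6 + K
L(x, F) = 10 + F*x (L(x, F) = F*x + 10 = 10 + F*x)
(92 + (-477 - 1*(-35))) + L(-25, J(6)) = (92 + (-477 - 1*(-35))) + (10 + (6 + 6)*(-25)) = (92 + (-477 + 35)) + (10 + 12*(-25)) = (92 - 442) + (10 - 300) = -350 - 290 = -640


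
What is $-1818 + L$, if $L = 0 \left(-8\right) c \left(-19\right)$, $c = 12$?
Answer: $-1818$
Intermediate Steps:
$L = 0$ ($L = 0 \left(-8\right) 12 \left(-19\right) = 0 \cdot 12 \left(-19\right) = 0 \left(-19\right) = 0$)
$-1818 + L = -1818 + 0 = -1818$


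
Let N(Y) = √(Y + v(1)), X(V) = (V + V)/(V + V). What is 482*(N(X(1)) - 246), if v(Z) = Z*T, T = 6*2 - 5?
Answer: -118572 + 964*√2 ≈ -1.1721e+5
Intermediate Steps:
X(V) = 1 (X(V) = (2*V)/((2*V)) = (2*V)*(1/(2*V)) = 1)
T = 7 (T = 12 - 5 = 7)
v(Z) = 7*Z (v(Z) = Z*7 = 7*Z)
N(Y) = √(7 + Y) (N(Y) = √(Y + 7*1) = √(Y + 7) = √(7 + Y))
482*(N(X(1)) - 246) = 482*(√(7 + 1) - 246) = 482*(√8 - 246) = 482*(2*√2 - 246) = 482*(-246 + 2*√2) = -118572 + 964*√2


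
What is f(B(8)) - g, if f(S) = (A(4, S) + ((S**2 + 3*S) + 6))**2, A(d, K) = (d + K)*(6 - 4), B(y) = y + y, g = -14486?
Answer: 136986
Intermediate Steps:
B(y) = 2*y
A(d, K) = 2*K + 2*d (A(d, K) = (K + d)*2 = 2*K + 2*d)
f(S) = (14 + S**2 + 5*S)**2 (f(S) = ((2*S + 2*4) + ((S**2 + 3*S) + 6))**2 = ((2*S + 8) + (6 + S**2 + 3*S))**2 = ((8 + 2*S) + (6 + S**2 + 3*S))**2 = (14 + S**2 + 5*S)**2)
f(B(8)) - g = (14 + (2*8)**2 + 5*(2*8))**2 - 1*(-14486) = (14 + 16**2 + 5*16)**2 + 14486 = (14 + 256 + 80)**2 + 14486 = 350**2 + 14486 = 122500 + 14486 = 136986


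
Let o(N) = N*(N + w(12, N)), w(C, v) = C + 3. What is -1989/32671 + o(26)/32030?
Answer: -14440192/523226065 ≈ -0.027598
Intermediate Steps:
w(C, v) = 3 + C
o(N) = N*(15 + N) (o(N) = N*(N + (3 + 12)) = N*(N + 15) = N*(15 + N))
-1989/32671 + o(26)/32030 = -1989/32671 + (26*(15 + 26))/32030 = -1989*1/32671 + (26*41)*(1/32030) = -1989/32671 + 1066*(1/32030) = -1989/32671 + 533/16015 = -14440192/523226065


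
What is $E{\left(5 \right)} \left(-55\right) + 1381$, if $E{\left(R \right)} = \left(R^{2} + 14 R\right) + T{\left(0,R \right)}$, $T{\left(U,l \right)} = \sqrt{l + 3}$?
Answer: $-3844 - 110 \sqrt{2} \approx -3999.6$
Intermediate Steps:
$T{\left(U,l \right)} = \sqrt{3 + l}$
$E{\left(R \right)} = R^{2} + \sqrt{3 + R} + 14 R$ ($E{\left(R \right)} = \left(R^{2} + 14 R\right) + \sqrt{3 + R} = R^{2} + \sqrt{3 + R} + 14 R$)
$E{\left(5 \right)} \left(-55\right) + 1381 = \left(5^{2} + \sqrt{3 + 5} + 14 \cdot 5\right) \left(-55\right) + 1381 = \left(25 + \sqrt{8} + 70\right) \left(-55\right) + 1381 = \left(25 + 2 \sqrt{2} + 70\right) \left(-55\right) + 1381 = \left(95 + 2 \sqrt{2}\right) \left(-55\right) + 1381 = \left(-5225 - 110 \sqrt{2}\right) + 1381 = -3844 - 110 \sqrt{2}$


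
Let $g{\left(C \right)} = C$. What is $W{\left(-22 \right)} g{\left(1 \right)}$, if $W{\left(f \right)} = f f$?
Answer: $484$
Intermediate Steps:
$W{\left(f \right)} = f^{2}$
$W{\left(-22 \right)} g{\left(1 \right)} = \left(-22\right)^{2} \cdot 1 = 484 \cdot 1 = 484$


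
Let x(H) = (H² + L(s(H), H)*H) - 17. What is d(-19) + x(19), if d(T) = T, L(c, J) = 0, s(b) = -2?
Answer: 325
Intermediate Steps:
x(H) = -17 + H² (x(H) = (H² + 0*H) - 17 = (H² + 0) - 17 = H² - 17 = -17 + H²)
d(-19) + x(19) = -19 + (-17 + 19²) = -19 + (-17 + 361) = -19 + 344 = 325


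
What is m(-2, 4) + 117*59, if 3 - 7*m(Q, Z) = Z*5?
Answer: 48304/7 ≈ 6900.6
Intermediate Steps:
m(Q, Z) = 3/7 - 5*Z/7 (m(Q, Z) = 3/7 - Z*5/7 = 3/7 - 5*Z/7)
m(-2, 4) + 117*59 = (3/7 - 5/7*4) + 117*59 = (3/7 - 20/7) + 6903 = -17/7 + 6903 = 48304/7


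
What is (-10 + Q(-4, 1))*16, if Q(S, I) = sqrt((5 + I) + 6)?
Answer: -160 + 32*sqrt(3) ≈ -104.57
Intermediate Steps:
Q(S, I) = sqrt(11 + I)
(-10 + Q(-4, 1))*16 = (-10 + sqrt(11 + 1))*16 = (-10 + sqrt(12))*16 = (-10 + 2*sqrt(3))*16 = -160 + 32*sqrt(3)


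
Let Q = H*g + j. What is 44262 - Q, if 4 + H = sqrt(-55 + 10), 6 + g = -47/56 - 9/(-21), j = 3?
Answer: 619267/14 + 1077*I*sqrt(5)/56 ≈ 44233.0 + 43.004*I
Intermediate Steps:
g = -359/56 (g = -6 + (-47/56 - 9/(-21)) = -6 + (-47*1/56 - 9*(-1/21)) = -6 + (-47/56 + 3/7) = -6 - 23/56 = -359/56 ≈ -6.4107)
H = -4 + 3*I*sqrt(5) (H = -4 + sqrt(-55 + 10) = -4 + sqrt(-45) = -4 + 3*I*sqrt(5) ≈ -4.0 + 6.7082*I)
Q = 401/14 - 1077*I*sqrt(5)/56 (Q = (-4 + 3*I*sqrt(5))*(-359/56) + 3 = (359/14 - 1077*I*sqrt(5)/56) + 3 = 401/14 - 1077*I*sqrt(5)/56 ≈ 28.643 - 43.004*I)
44262 - Q = 44262 - (401/14 - 1077*I*sqrt(5)/56) = 44262 + (-401/14 + 1077*I*sqrt(5)/56) = 619267/14 + 1077*I*sqrt(5)/56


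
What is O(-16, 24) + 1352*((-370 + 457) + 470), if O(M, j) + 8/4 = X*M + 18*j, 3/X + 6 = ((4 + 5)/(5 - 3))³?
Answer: 171043010/227 ≈ 7.5349e+5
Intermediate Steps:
X = 8/227 (X = 3/(-6 + ((4 + 5)/(5 - 3))³) = 3/(-6 + (9/2)³) = 3/(-6 + 729/8) = 3/(681/8) = 3*(8/681) = 8/227 ≈ 0.035242)
O(M, j) = -2 + 18*j + 8*M/227 (O(M, j) = -2 + (8*M/227 + 18*j) = -2 + (18*j + 8*M/227) = -2 + 18*j + 8*M/227)
O(-16, 24) + 1352*((-370 + 457) + 470) = (-2 + 18*24 + (8/227)*(-16)) + 1352*((-370 + 457) + 470) = (-2 + 432 - 128/227) + 1352*(87 + 470) = 97482/227 + 1352*557 = 97482/227 + 753064 = 171043010/227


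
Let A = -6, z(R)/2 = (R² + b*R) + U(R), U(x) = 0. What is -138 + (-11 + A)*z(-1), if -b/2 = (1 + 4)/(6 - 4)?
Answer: -342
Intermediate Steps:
b = -5 (b = -2*(1 + 4)/(6 - 4) = -10/2 = -2*5/2 = -5)
z(R) = -10*R + 2*R² (z(R) = 2*((R² - 5*R) + 0) = 2*(R² - 5*R) = -10*R + 2*R²)
-138 + (-11 + A)*z(-1) = -138 + (-11 - 6)*(2*(-1)*(-5 - 1)) = -138 - 34*(-1)*(-6) = -138 - 17*12 = -138 - 204 = -342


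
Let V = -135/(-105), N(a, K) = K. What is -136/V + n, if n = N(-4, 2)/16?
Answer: -7607/72 ≈ -105.65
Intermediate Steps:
V = 9/7 (V = -135*(-1/105) = 9/7 ≈ 1.2857)
n = ⅛ (n = 2/16 = 2*(1/16) = ⅛ ≈ 0.12500)
-136/V + n = -136/9/7 + ⅛ = -136*7/9 + ⅛ = -952/9 + ⅛ = -7607/72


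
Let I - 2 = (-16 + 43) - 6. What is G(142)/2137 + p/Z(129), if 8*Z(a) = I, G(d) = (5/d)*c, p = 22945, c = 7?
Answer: 55702017045/6979442 ≈ 7980.9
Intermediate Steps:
I = 23 (I = 2 + ((-16 + 43) - 6) = 2 + (27 - 6) = 2 + 21 = 23)
G(d) = 35/d (G(d) = (5/d)*7 = 35/d)
Z(a) = 23/8 (Z(a) = (1/8)*23 = 23/8)
G(142)/2137 + p/Z(129) = (35/142)/2137 + 22945/(23/8) = (35*(1/142))*(1/2137) + 22945*(8/23) = (35/142)*(1/2137) + 183560/23 = 35/303454 + 183560/23 = 55702017045/6979442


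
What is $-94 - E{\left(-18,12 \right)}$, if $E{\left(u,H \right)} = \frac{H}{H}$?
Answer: $-95$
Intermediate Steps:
$E{\left(u,H \right)} = 1$
$-94 - E{\left(-18,12 \right)} = -94 - 1 = -95$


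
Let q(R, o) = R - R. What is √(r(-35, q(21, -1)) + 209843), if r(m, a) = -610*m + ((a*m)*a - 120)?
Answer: √231073 ≈ 480.70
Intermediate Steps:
q(R, o) = 0
r(m, a) = -120 - 610*m + m*a² (r(m, a) = -610*m + (m*a² - 120) = -610*m + (-120 + m*a²) = -120 - 610*m + m*a²)
√(r(-35, q(21, -1)) + 209843) = √((-120 - 610*(-35) - 35*0²) + 209843) = √((-120 + 21350 - 35*0) + 209843) = √((-120 + 21350 + 0) + 209843) = √(21230 + 209843) = √231073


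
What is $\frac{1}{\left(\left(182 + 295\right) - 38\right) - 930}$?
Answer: $- \frac{1}{491} \approx -0.0020367$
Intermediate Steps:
$\frac{1}{\left(\left(182 + 295\right) - 38\right) - 930} = \frac{1}{\left(477 - 38\right) - 930} = \frac{1}{439 - 930} = \frac{1}{-491} = - \frac{1}{491}$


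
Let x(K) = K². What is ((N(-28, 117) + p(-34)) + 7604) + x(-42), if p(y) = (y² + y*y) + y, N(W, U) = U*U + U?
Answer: 25452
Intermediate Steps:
N(W, U) = U + U² (N(W, U) = U² + U = U + U²)
p(y) = y + 2*y² (p(y) = (y² + y²) + y = 2*y² + y = y + 2*y²)
((N(-28, 117) + p(-34)) + 7604) + x(-42) = ((117*(1 + 117) - 34*(1 + 2*(-34))) + 7604) + (-42)² = ((117*118 - 34*(1 - 68)) + 7604) + 1764 = ((13806 - 34*(-67)) + 7604) + 1764 = ((13806 + 2278) + 7604) + 1764 = (16084 + 7604) + 1764 = 23688 + 1764 = 25452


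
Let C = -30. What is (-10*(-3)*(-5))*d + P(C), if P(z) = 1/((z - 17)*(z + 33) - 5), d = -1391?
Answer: 30462899/146 ≈ 2.0865e+5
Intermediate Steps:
P(z) = 1/(-5 + (-17 + z)*(33 + z)) (P(z) = 1/((-17 + z)*(33 + z) - 5) = 1/(-5 + (-17 + z)*(33 + z)))
(-10*(-3)*(-5))*d + P(C) = (-10*(-3)*(-5))*(-1391) + 1/(-566 + (-30)² + 16*(-30)) = (30*(-5))*(-1391) + 1/(-566 + 900 - 480) = -150*(-1391) + 1/(-146) = 208650 - 1/146 = 30462899/146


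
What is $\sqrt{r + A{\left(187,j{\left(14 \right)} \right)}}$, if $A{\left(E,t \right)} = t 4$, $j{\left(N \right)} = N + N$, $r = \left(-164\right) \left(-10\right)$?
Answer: $2 \sqrt{438} \approx 41.857$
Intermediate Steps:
$r = 1640$
$j{\left(N \right)} = 2 N$
$A{\left(E,t \right)} = 4 t$
$\sqrt{r + A{\left(187,j{\left(14 \right)} \right)}} = \sqrt{1640 + 4 \cdot 2 \cdot 14} = \sqrt{1640 + 4 \cdot 28} = \sqrt{1640 + 112} = \sqrt{1752} = 2 \sqrt{438}$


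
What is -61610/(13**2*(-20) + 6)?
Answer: 30805/1687 ≈ 18.260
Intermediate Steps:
-61610/(13**2*(-20) + 6) = -61610/(169*(-20) + 6) = -61610/(-3380 + 6) = -61610/(-3374) = -61610*(-1/3374) = 30805/1687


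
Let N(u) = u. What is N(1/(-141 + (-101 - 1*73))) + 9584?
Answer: 3018959/315 ≈ 9584.0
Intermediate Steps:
N(1/(-141 + (-101 - 1*73))) + 9584 = 1/(-141 + (-101 - 1*73)) + 9584 = 1/(-141 + (-101 - 73)) + 9584 = 1/(-141 - 174) + 9584 = 1/(-315) + 9584 = -1/315 + 9584 = 3018959/315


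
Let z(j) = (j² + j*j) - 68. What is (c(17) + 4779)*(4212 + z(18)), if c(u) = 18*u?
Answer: 24367320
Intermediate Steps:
z(j) = -68 + 2*j² (z(j) = (j² + j²) - 68 = 2*j² - 68 = -68 + 2*j²)
(c(17) + 4779)*(4212 + z(18)) = (18*17 + 4779)*(4212 + (-68 + 2*18²)) = (306 + 4779)*(4212 + (-68 + 2*324)) = 5085*(4212 + (-68 + 648)) = 5085*(4212 + 580) = 5085*4792 = 24367320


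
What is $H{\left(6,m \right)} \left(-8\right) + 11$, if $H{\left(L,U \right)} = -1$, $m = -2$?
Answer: $19$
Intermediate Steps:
$H{\left(6,m \right)} \left(-8\right) + 11 = \left(-1\right) \left(-8\right) + 11 = 8 + 11 = 19$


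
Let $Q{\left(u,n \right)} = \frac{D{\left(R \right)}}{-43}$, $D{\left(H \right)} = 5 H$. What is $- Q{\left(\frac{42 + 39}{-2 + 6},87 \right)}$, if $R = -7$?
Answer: $- \frac{35}{43} \approx -0.81395$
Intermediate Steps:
$Q{\left(u,n \right)} = \frac{35}{43}$ ($Q{\left(u,n \right)} = \frac{5 \left(-7\right)}{-43} = \left(-35\right) \left(- \frac{1}{43}\right) = \frac{35}{43}$)
$- Q{\left(\frac{42 + 39}{-2 + 6},87 \right)} = \left(-1\right) \frac{35}{43} = - \frac{35}{43}$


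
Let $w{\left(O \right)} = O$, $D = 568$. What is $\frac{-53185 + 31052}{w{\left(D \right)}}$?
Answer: $- \frac{22133}{568} \approx -38.967$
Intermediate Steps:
$\frac{-53185 + 31052}{w{\left(D \right)}} = \frac{-53185 + 31052}{568} = \left(-22133\right) \frac{1}{568} = - \frac{22133}{568}$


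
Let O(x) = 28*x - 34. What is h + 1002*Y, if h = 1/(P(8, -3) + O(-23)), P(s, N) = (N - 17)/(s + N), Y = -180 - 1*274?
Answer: -310247257/682 ≈ -4.5491e+5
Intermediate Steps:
Y = -454 (Y = -180 - 274 = -454)
P(s, N) = (-17 + N)/(N + s)
O(x) = -34 + 28*x
h = -1/682 (h = 1/((-17 - 3)/(-3 + 8) + (-34 + 28*(-23))) = 1/(-20/5 + (-34 - 644)) = 1/((1/5)*(-20) - 678) = 1/(-4 - 678) = 1/(-682) = -1/682 ≈ -0.0014663)
h + 1002*Y = -1/682 + 1002*(-454) = -1/682 - 454908 = -310247257/682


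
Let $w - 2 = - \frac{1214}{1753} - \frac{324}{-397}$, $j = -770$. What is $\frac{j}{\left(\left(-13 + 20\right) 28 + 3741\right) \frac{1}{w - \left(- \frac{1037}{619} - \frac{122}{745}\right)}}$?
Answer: $- \frac{195850248591382}{252705535418627} \approx -0.77501$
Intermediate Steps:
$w = \frac{1477896}{695941}$ ($w = 2 - \left(- \frac{324}{397} + \frac{1214}{1753}\right) = 2 - - \frac{86014}{695941} = 2 + \left(- \frac{1214}{1753} + \frac{324}{397}\right) = 2 + \frac{86014}{695941} = \frac{1477896}{695941} \approx 2.1236$)
$\frac{j}{\left(\left(-13 + 20\right) 28 + 3741\right) \frac{1}{w - \left(- \frac{1037}{619} - \frac{122}{745}\right)}} = - \frac{770}{\left(\left(-13 + 20\right) 28 + 3741\right) \frac{1}{\frac{1477896}{695941} - \left(- \frac{1037}{619} - \frac{122}{745}\right)}} = - \frac{770}{\left(7 \cdot 28 + 3741\right) \frac{1}{\frac{1477896}{695941} - - \frac{848083}{461155}}} = - \frac{770}{\left(196 + 3741\right) \frac{1}{\frac{1477896}{695941} + \left(\frac{1037}{619} + \frac{122}{745}\right)}} = - \frac{770}{3937 \frac{1}{\frac{1477896}{695941} + \frac{848083}{461155}}} = - \frac{770}{3937 \frac{1}{\frac{1271754860983}{320936671855}}} = - \frac{770}{3937 \cdot \frac{320936671855}{1271754860983}} = - \frac{770}{\frac{1263527677093135}{1271754860983}} = \left(-770\right) \frac{1271754860983}{1263527677093135} = - \frac{195850248591382}{252705535418627}$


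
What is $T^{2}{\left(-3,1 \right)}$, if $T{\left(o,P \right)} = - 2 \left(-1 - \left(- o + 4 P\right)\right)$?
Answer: $256$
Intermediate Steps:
$T{\left(o,P \right)} = 2 - 2 o + 8 P$ ($T{\left(o,P \right)} = - 2 \left(-1 - \left(- o + 4 P\right)\right) = - 2 \left(-1 + o - 4 P\right) = 2 - 2 o + 8 P$)
$T^{2}{\left(-3,1 \right)} = \left(2 - -6 + 8 \cdot 1\right)^{2} = \left(2 + 6 + 8\right)^{2} = 16^{2} = 256$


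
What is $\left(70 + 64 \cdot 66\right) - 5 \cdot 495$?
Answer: $1819$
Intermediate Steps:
$\left(70 + 64 \cdot 66\right) - 5 \cdot 495 = \left(70 + 4224\right) - 2475 = 4294 - 2475 = 1819$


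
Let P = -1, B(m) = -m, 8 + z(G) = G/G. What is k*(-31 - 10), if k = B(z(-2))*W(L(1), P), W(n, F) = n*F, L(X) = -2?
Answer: -574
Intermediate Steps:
z(G) = -7 (z(G) = -8 + G/G = -8 + 1 = -7)
W(n, F) = F*n
k = 14 (k = (-1*(-7))*(-1*(-2)) = 7*2 = 14)
k*(-31 - 10) = 14*(-31 - 10) = 14*(-41) = -574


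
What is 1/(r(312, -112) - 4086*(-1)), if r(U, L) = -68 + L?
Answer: 1/3906 ≈ 0.00025602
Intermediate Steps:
1/(r(312, -112) - 4086*(-1)) = 1/((-68 - 112) - 4086*(-1)) = 1/(-180 + 4086) = 1/3906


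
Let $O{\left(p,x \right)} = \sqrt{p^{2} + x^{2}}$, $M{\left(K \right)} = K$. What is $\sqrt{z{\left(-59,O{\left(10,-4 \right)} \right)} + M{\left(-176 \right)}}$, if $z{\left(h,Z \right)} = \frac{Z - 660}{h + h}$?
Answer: $\frac{\sqrt{-593186 - 59 \sqrt{29}}}{59} \approx 13.057 i$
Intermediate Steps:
$z{\left(h,Z \right)} = \frac{-660 + Z}{2 h}$
$\sqrt{z{\left(-59,O{\left(10,-4 \right)} \right)} + M{\left(-176 \right)}} = \sqrt{\frac{-660 + \sqrt{10^{2} + \left(-4\right)^{2}}}{2 \left(-59\right)} - 176} = \sqrt{\frac{1}{2} \left(- \frac{1}{59}\right) \left(-660 + \sqrt{100 + 16}\right) - 176} = \sqrt{\frac{1}{2} \left(- \frac{1}{59}\right) \left(-660 + \sqrt{116}\right) - 176} = \sqrt{\frac{1}{2} \left(- \frac{1}{59}\right) \left(-660 + 2 \sqrt{29}\right) - 176} = \sqrt{\left(\frac{330}{59} - \frac{\sqrt{29}}{59}\right) - 176} = \sqrt{- \frac{10054}{59} - \frac{\sqrt{29}}{59}}$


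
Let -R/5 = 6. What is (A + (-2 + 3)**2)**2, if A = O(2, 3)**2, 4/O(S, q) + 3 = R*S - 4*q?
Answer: 31820881/31640625 ≈ 1.0057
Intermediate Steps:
R = -30 (R = -5*6 = -30)
O(S, q) = 4/(-3 - 30*S - 4*q) (O(S, q) = 4/(-3 + (-30*S - 4*q)) = 4/(-3 - 30*S - 4*q))
A = 16/5625 (A = (-4/(3 + 4*3 + 30*2))**2 = (-4/(3 + 12 + 60))**2 = (-4/75)**2 = 16/5625 ≈ 0.0028444)
(A + (-2 + 3)**2)**2 = (16/5625 + (-2 + 3)**2)**2 = (16/5625 + 1**2)**2 = (16/5625 + 1)**2 = (5641/5625)**2 = 31820881/31640625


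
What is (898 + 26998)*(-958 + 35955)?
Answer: 976276312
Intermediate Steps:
(898 + 26998)*(-958 + 35955) = 27896*34997 = 976276312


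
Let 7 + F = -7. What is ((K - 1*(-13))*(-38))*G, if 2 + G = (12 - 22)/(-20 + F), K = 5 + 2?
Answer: 22040/17 ≈ 1296.5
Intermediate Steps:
F = -14 (F = -7 - 7 = -14)
K = 7
G = -29/17 (G = -2 + (12 - 22)/(-20 - 14) = -2 - 10/(-34) = -2 - 10*(-1/34) = -2 + 5/17 = -29/17 ≈ -1.7059)
((K - 1*(-13))*(-38))*G = ((7 - 1*(-13))*(-38))*(-29/17) = ((7 + 13)*(-38))*(-29/17) = (20*(-38))*(-29/17) = -760*(-29/17) = 22040/17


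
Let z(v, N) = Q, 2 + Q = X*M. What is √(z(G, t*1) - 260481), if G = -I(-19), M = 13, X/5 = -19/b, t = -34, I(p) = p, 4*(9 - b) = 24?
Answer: 2*I*√587013/3 ≈ 510.78*I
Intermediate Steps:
b = 3 (b = 9 - ¼*24 = 9 - 6 = 3)
X = -95/3 (X = 5*(-19/3) = -95/3 ≈ -31.667)
G = 19 (G = -1*(-19) = 19)
Q = -1241/3 (Q = -2 - 95/3*13 = -2 - 1235/3 = -1241/3 ≈ -413.67)
z(v, N) = -1241/3
√(z(G, t*1) - 260481) = √(-1241/3 - 260481) = √(-782684/3) = 2*I*√587013/3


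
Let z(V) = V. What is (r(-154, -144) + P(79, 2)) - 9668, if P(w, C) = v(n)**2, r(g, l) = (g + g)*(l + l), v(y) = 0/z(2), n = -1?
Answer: 79036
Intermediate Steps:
v(y) = 0 (v(y) = 0/2 = 0*(1/2) = 0)
r(g, l) = 4*g*l (r(g, l) = (2*g)*(2*l) = 4*g*l)
P(w, C) = 0 (P(w, C) = 0**2 = 0)
(r(-154, -144) + P(79, 2)) - 9668 = (4*(-154)*(-144) + 0) - 9668 = (88704 + 0) - 9668 = 88704 - 9668 = 79036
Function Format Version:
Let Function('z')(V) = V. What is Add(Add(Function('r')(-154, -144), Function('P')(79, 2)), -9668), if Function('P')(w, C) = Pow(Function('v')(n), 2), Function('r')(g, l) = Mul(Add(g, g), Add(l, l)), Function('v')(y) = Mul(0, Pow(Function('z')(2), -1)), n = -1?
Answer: 79036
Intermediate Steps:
Function('v')(y) = 0 (Function('v')(y) = Mul(0, Pow(2, -1)) = Mul(0, Rational(1, 2)) = 0)
Function('r')(g, l) = Mul(4, g, l) (Function('r')(g, l) = Mul(Mul(2, g), Mul(2, l)) = Mul(4, g, l))
Function('P')(w, C) = 0 (Function('P')(w, C) = Pow(0, 2) = 0)
Add(Add(Function('r')(-154, -144), Function('P')(79, 2)), -9668) = Add(Add(Mul(4, -154, -144), 0), -9668) = Add(Add(88704, 0), -9668) = Add(88704, -9668) = 79036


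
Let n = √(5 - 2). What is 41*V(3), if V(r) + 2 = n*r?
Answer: -82 + 123*√3 ≈ 131.04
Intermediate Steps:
n = √3 ≈ 1.7320
V(r) = -2 + r*√3 (V(r) = -2 + √3*r = -2 + r*√3)
41*V(3) = 41*(-2 + 3*√3) = -82 + 123*√3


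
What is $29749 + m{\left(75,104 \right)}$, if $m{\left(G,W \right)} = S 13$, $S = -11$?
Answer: $29606$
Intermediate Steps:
$m{\left(G,W \right)} = -143$ ($m{\left(G,W \right)} = \left(-11\right) 13 = -143$)
$29749 + m{\left(75,104 \right)} = 29749 - 143 = 29606$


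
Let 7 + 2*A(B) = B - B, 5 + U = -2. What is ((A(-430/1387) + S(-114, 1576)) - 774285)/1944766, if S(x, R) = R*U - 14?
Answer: -1570669/3889532 ≈ -0.40382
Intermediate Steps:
U = -7 (U = -5 - 2 = -7)
S(x, R) = -14 - 7*R (S(x, R) = R*(-7) - 14 = -7*R - 14 = -14 - 7*R)
A(B) = -7/2 (A(B) = -7/2 + (B - B)/2 = -7/2 + (½)*0 = -7/2 + 0 = -7/2)
((A(-430/1387) + S(-114, 1576)) - 774285)/1944766 = ((-7/2 + (-14 - 7*1576)) - 774285)/1944766 = ((-7/2 + (-14 - 11032)) - 774285)*(1/1944766) = ((-7/2 - 11046) - 774285)*(1/1944766) = (-22099/2 - 774285)*(1/1944766) = -1570669/2*1/1944766 = -1570669/3889532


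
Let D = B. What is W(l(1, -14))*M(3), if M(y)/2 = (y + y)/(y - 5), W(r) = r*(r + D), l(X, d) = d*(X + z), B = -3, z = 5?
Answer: -43848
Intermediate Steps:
l(X, d) = d*(5 + X) (l(X, d) = d*(X + 5) = d*(5 + X))
D = -3
W(r) = r*(-3 + r) (W(r) = r*(r - 3) = r*(-3 + r))
M(y) = 4*y/(-5 + y) (M(y) = 2*((y + y)/(y - 5)) = 2*((2*y)/(-5 + y)) = 2*(2*y/(-5 + y)) = 4*y/(-5 + y))
W(l(1, -14))*M(3) = ((-14*(5 + 1))*(-3 - 14*(5 + 1)))*(4*3/(-5 + 3)) = ((-14*6)*(-3 - 14*6))*(4*3/(-2)) = (-84*(-3 - 84))*(4*3*(-½)) = -84*(-87)*(-6) = 7308*(-6) = -43848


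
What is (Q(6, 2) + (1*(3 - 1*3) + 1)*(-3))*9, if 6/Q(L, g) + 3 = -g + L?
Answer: 27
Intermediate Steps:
Q(L, g) = 6/(-3 + L - g) (Q(L, g) = 6/(-3 + (-g + L)) = 6/(-3 + (L - g)) = 6/(-3 + L - g))
(Q(6, 2) + (1*(3 - 1*3) + 1)*(-3))*9 = (-6/(3 + 2 - 1*6) + (1*(3 - 1*3) + 1)*(-3))*9 = (-6/(3 + 2 - 6) + (1*(3 - 3) + 1)*(-3))*9 = (-6/(-1) + (1*0 + 1)*(-3))*9 = (-6*(-1) + (0 + 1)*(-3))*9 = (6 + 1*(-3))*9 = (6 - 3)*9 = 3*9 = 27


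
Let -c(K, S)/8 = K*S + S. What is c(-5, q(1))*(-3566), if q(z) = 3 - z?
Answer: -228224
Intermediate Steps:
c(K, S) = -8*S - 8*K*S (c(K, S) = -8*(K*S + S) = -8*(S + K*S) = -8*S - 8*K*S)
c(-5, q(1))*(-3566) = -8*(3 - 1*1)*(1 - 5)*(-3566) = -8*(3 - 1)*(-4)*(-3566) = -8*2*(-4)*(-3566) = 64*(-3566) = -228224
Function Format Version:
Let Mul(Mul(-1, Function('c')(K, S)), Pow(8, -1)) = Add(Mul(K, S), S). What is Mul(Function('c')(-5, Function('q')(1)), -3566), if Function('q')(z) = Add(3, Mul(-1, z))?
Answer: -228224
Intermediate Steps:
Function('c')(K, S) = Add(Mul(-8, S), Mul(-8, K, S)) (Function('c')(K, S) = Mul(-8, Add(Mul(K, S), S)) = Mul(-8, Add(S, Mul(K, S))) = Add(Mul(-8, S), Mul(-8, K, S)))
Mul(Function('c')(-5, Function('q')(1)), -3566) = Mul(Mul(-8, Add(3, Mul(-1, 1)), Add(1, -5)), -3566) = Mul(Mul(-8, Add(3, -1), -4), -3566) = Mul(Mul(-8, 2, -4), -3566) = Mul(64, -3566) = -228224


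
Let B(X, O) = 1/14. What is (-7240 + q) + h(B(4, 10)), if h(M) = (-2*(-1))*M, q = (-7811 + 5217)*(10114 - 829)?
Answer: -168647709/7 ≈ -2.4093e+7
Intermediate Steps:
B(X, O) = 1/14 (B(X, O) = 1*(1/14) = 1/14)
q = -24085290 (q = -2594*9285 = -24085290)
h(M) = 2*M
(-7240 + q) + h(B(4, 10)) = (-7240 - 24085290) + 2*(1/14) = -24092530 + 1/7 = -168647709/7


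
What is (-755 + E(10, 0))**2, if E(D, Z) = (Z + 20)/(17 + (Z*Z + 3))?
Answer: 568516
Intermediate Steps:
E(D, Z) = (20 + Z)/(20 + Z**2) (E(D, Z) = (20 + Z)/(17 + (Z**2 + 3)) = (20 + Z)/(17 + (3 + Z**2)) = (20 + Z)/(20 + Z**2))
(-755 + E(10, 0))**2 = (-755 + (20 + 0)/(20 + 0**2))**2 = (-755 + 20/(20 + 0))**2 = (-755 + 20/20)**2 = (-755 + (1/20)*20)**2 = (-755 + 1)**2 = (-754)**2 = 568516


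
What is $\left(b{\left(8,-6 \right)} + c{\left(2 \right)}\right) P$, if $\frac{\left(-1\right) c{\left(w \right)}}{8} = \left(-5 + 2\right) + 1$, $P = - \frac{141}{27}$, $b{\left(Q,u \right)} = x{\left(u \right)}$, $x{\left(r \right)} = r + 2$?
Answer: $- \frac{188}{3} \approx -62.667$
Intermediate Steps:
$x{\left(r \right)} = 2 + r$
$b{\left(Q,u \right)} = 2 + u$
$P = - \frac{47}{9}$ ($P = \left(-141\right) \frac{1}{27} = - \frac{47}{9} \approx -5.2222$)
$c{\left(w \right)} = 16$ ($c{\left(w \right)} = - 8 \left(\left(-5 + 2\right) + 1\right) = - 8 \left(-3 + 1\right) = \left(-8\right) \left(-2\right) = 16$)
$\left(b{\left(8,-6 \right)} + c{\left(2 \right)}\right) P = \left(\left(2 - 6\right) + 16\right) \left(- \frac{47}{9}\right) = \left(-4 + 16\right) \left(- \frac{47}{9}\right) = 12 \left(- \frac{47}{9}\right) = - \frac{188}{3}$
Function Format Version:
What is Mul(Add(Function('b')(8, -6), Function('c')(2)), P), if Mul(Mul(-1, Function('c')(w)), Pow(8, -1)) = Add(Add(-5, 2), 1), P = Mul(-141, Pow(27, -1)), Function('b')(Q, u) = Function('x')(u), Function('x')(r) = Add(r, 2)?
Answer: Rational(-188, 3) ≈ -62.667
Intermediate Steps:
Function('x')(r) = Add(2, r)
Function('b')(Q, u) = Add(2, u)
P = Rational(-47, 9) (P = Mul(-141, Rational(1, 27)) = Rational(-47, 9) ≈ -5.2222)
Function('c')(w) = 16 (Function('c')(w) = Mul(-8, Add(Add(-5, 2), 1)) = Mul(-8, Add(-3, 1)) = Mul(-8, -2) = 16)
Mul(Add(Function('b')(8, -6), Function('c')(2)), P) = Mul(Add(Add(2, -6), 16), Rational(-47, 9)) = Mul(Add(-4, 16), Rational(-47, 9)) = Mul(12, Rational(-47, 9)) = Rational(-188, 3)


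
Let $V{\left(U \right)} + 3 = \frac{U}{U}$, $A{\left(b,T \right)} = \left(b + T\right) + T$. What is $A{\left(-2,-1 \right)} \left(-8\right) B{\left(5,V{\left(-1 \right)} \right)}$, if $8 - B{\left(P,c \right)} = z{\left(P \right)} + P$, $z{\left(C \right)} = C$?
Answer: $-64$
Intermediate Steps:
$A{\left(b,T \right)} = b + 2 T$ ($A{\left(b,T \right)} = \left(T + b\right) + T = b + 2 T$)
$V{\left(U \right)} = -2$ ($V{\left(U \right)} = -3 + \frac{U}{U} = -3 + 1 = -2$)
$B{\left(P,c \right)} = 8 - 2 P$ ($B{\left(P,c \right)} = 8 - \left(P + P\right) = 8 - 2 P$)
$A{\left(-2,-1 \right)} \left(-8\right) B{\left(5,V{\left(-1 \right)} \right)} = \left(-2 + 2 \left(-1\right)\right) \left(-8\right) \left(8 - 10\right) = \left(-2 - 2\right) \left(-8\right) \left(8 - 10\right) = \left(-4\right) \left(-8\right) \left(-2\right) = 32 \left(-2\right) = -64$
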